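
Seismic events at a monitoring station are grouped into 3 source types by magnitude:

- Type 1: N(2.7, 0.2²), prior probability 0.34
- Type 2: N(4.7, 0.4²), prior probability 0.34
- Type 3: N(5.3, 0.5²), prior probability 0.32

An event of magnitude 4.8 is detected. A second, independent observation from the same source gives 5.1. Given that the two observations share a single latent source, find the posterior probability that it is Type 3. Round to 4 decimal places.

0.3646

P(component k | x) = π_k·f_k(x) / marginal(x), where marginal(x) = Σ_j π_j·f_j(x).
Since both observations come from the same component, the likelihood for component k is f_k(x₁)·f_k(x₂).
  p_1 = [2.28769e-24] × [1.07319e-31] = 2.45513e-55
  p_2 = [0.96667] × [0.604927] = 0.584765
  p_3 = [0.483941] × [0.73654] = 0.356442
Weight by the priors:
  π_1·p_1 = 0.34 × 2.45513e-55 = 8.34743e-56
  π_2·p_2 = 0.34 × 0.584765 = 0.19882
  π_3·p_3 = 0.32 × 0.356442 = 0.114062
Evidence: 8.34743e-56 + 0.19882 + 0.114062 = 0.312882
Responsibility of Type 3: 0.114062 / 0.312882 ≈ 0.3646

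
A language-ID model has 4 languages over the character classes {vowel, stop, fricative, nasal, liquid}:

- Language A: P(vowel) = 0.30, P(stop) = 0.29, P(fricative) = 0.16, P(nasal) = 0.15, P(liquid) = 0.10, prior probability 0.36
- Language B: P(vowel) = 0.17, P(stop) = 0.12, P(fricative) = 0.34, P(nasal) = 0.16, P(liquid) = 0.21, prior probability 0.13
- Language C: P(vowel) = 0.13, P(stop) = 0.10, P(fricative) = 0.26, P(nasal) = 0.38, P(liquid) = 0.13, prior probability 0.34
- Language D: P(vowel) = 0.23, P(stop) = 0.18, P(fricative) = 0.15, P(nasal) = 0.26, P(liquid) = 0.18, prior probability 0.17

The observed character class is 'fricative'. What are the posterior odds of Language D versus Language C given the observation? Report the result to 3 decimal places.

Since P(k|x) ∝ π_k f_k(x), the posterior odds are π_i f_i(x) / (π_j f_j(x)).
Component likelihoods at x = 'fricative':
  f_A = P(fricative | comp) = 0.16
  f_B = P(fricative | comp) = 0.34
  f_C = P(fricative | comp) = 0.26
  f_D = P(fricative | comp) = 0.15
Odds = (0.17/0.34) × (0.15/0.26) = 0.5 × 0.576923 ≈ 0.288

0.288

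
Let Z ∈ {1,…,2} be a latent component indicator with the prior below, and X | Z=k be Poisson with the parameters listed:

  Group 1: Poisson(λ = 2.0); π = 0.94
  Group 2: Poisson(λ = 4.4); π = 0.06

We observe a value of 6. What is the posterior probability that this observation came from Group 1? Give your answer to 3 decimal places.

0.604

Apply Bayes' rule: the posterior for each component is proportional to its prior times its likelihood at x.
Component likelihoods at x = 6:
  L_1 = e^(−2.0)·2.0^6/6! = 0.0120298
  L_2 = e^(−4.4)·4.4^6/6! = 0.123734
Unnormalised posteriors:
  π_1·L_1 = 0.94 × 0.0120298 = 0.011308
  π_2·L_2 = 0.06 × 0.123734 = 0.00742402
Denominator: 0.011308 + 0.00742402 = 0.018732
P(Group 1 | x) = 0.011308 / 0.018732 ≈ 0.604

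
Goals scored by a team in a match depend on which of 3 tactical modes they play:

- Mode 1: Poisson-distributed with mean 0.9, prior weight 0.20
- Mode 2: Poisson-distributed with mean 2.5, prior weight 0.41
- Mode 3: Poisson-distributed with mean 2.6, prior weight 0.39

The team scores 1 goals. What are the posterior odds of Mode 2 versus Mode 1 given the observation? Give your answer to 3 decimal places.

The posterior odds equal the prior odds times the likelihood ratio: (P(Z=i)/P(Z=j))·(f_i(x)/f_j(x)).
Evaluate each component's likelihood at the observed value:
  p_1 = 0.365913
  p_2 = 0.205212
  p_3 = 0.193111
0.0841371 / 0.0731825 ≈ 1.150

1.150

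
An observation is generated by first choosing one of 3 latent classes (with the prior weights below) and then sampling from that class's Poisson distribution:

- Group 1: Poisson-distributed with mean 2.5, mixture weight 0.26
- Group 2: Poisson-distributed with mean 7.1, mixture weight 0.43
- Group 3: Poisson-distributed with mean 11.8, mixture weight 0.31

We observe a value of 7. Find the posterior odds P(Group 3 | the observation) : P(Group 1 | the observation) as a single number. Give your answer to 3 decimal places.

Posterior odds = (π_i f_i(x)) / (π_j f_j(x)); the normalising sum cancels.
Component likelihoods at x = 7:
  L_1 = 0.00994062
  L_2 = 0.148897
  L_3 = 0.0474317
Odds = (0.31/0.26) × (0.0474317/0.00994062) = 1.19231 × 4.7715 ≈ 5.689

5.689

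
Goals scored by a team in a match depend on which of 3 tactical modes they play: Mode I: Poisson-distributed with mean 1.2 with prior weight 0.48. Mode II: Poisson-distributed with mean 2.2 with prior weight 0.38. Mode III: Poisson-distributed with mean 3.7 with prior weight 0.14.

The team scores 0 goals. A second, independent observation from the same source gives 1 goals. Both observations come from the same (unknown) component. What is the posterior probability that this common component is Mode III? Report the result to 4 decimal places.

The responsibility of component k is w_k f_k(x) divided by Σ_j w_j f_j(x).
Since both observations come from the same component, the likelihood for component k is f_k(x₁)·f_k(x₂).
  f_I = [e^(−1.2)·1.2^0/0! = 0.301194] × [0.361433] = 0.108862
  f_II = [e^(−2.2)·2.2^0/0! = 0.110803] × [0.243767] = 0.0270101
  f_III = [e^(−3.7)·3.7^0/0! = 0.0247235] × [0.091477] = 0.00226164
Weight by the priors:
  w_I·f_I = 0.48 × 0.108862 = 0.0522535
  w_II·f_II = 0.38 × 0.0270101 = 0.0102639
  w_III·f_III = 0.14 × 0.00226164 = 0.000316629
Sum: 0.0522535 + 0.0102639 + 0.000316629 = 0.062834
P(Mode III | x₁,x₂) ≈ 0.0050

0.0050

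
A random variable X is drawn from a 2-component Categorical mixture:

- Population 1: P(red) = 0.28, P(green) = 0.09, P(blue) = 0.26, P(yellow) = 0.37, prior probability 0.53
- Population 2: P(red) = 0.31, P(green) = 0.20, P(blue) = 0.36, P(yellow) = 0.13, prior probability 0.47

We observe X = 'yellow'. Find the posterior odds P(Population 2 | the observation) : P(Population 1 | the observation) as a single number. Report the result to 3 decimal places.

Posterior odds = (P(Z=i) f_i(x)) / (P(Z=j) f_j(x)); the normalising sum cancels.
Component likelihoods at x = 'yellow':
  f_1 = 0.37
  f_2 = 0.13
Odds = (0.47/0.53) × (0.13/0.37) = 0.886792 × 0.351351 ≈ 0.312

0.312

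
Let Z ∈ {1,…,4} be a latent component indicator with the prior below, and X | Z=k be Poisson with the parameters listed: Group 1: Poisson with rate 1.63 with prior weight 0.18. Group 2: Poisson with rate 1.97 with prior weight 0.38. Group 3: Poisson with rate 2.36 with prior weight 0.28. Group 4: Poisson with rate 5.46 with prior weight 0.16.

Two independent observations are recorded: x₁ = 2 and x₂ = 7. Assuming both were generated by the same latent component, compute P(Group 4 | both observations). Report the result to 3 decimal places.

P(component k | x) = π_k·f_k(x) / marginal(x), where marginal(x) = Σ_j π_j·f_j(x).
Since both observations come from the same component, the likelihood for component k is f_k(x₁)·f_k(x₂).
  f_1 = [0.260283] × [0.00118845] = 0.000309334
  f_2 = [0.270609] × [0.0031862] = 0.000862214
  f_3 = [0.262941] × [0.00763868] = 0.00200853
  f_4 = [0.0634027] × [0.122087] = 0.00774065
Prior × likelihood for each component:
  π_1·f_1 = 0.18 × 0.000309334 = 5.56802e-05
  π_2·f_2 = 0.38 × 0.000862214 = 0.000327641
  π_3·f_3 = 0.28 × 0.00200853 = 0.000562387
  π_4·f_4 = 0.16 × 0.00774065 = 0.0012385
Evidence: 5.56802e-05 + 0.000327641 + 0.000562387 + 0.0012385 = 0.00218421
P(Group 4 | x₁, x₂) = 0.0012385 / 0.00218421 ≈ 0.567

0.567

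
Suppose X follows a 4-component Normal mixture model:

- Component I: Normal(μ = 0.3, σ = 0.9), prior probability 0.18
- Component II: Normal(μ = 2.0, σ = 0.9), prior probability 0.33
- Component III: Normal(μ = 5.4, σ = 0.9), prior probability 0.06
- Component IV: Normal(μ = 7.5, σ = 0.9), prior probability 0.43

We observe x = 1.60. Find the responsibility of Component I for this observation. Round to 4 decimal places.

Posterior ∝ prior × likelihood, so P(k | x) ∝ P(Z=k) f_k(x); normalise over all components.
Component likelihoods at x = 1.60:
  p_I = (1/(0.9·√(2π)))·exp(−(1.60−0.3)²/(2·0.9²)) = 0.443269·exp(-1.04321) = 0.156173
  p_II = (1/(0.9·√(2π)))·exp(−(1.60−2.0)²/(2·0.9²)) = 0.443269·exp(-0.09877) = 0.401582
  p_III = (1/(0.9·√(2π)))·exp(−(1.60−5.4)²/(2·0.9²)) = 0.443269·exp(-8.91358) = 5.96415e-05
  p_IV = (1/(0.9·√(2π)))·exp(−(1.60−7.5)²/(2·0.9²)) = 0.443269·exp(-21.48765) = 2.06394e-10
Unnormalised posteriors:
  P(Z=I)·p_I = 0.18 × 0.156173 = 0.0281112
  P(Z=II)·p_II = 0.33 × 0.401582 = 0.132522
  P(Z=III)·p_III = 0.06 × 5.96415e-05 = 3.57849e-06
  P(Z=IV)·p_IV = 0.43 × 2.06394e-10 = 8.87496e-11
Marginal: 0.0281112 + 0.132522 + 3.57849e-06 + 8.87496e-11 = 0.160637
P(Component I | 1.60) ≈ 0.1750

0.1750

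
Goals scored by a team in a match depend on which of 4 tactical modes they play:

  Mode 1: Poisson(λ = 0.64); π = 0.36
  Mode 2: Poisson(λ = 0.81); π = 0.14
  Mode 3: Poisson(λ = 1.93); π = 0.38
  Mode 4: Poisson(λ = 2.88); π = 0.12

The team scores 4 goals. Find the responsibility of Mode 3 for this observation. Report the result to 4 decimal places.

0.5945

Apply Bayes' rule: the posterior for each component is proportional to its prior times its likelihood at x.
Poisson probabilities:
  L_1 = 0.00368604
  L_2 = 0.00797903
  L_3 = 0.0839131
  L_4 = 0.160913
Multiply by the mixture weights:
  π_1·L_1 = 0.36 × 0.00368604 = 0.00132697
  π_2·L_2 = 0.14 × 0.00797903 = 0.00111706
  π_3·L_3 = 0.38 × 0.0839131 = 0.031887
  π_4·L_4 = 0.12 × 0.160913 = 0.0193095
Evidence: 0.00132697 + 0.00111706 + 0.031887 + 0.0193095 = 0.0536405
Responsibility of Mode 3: 0.031887 / 0.0536405 ≈ 0.5945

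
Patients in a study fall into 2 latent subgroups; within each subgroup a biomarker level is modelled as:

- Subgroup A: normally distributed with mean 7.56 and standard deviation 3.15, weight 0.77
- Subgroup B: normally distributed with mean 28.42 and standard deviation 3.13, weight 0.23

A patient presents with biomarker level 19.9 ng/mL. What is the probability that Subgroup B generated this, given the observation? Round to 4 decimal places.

0.9408

By Bayes' theorem, P(k | x) = π_k f_k(x) / Σ_j π_j f_j(x).
Evaluate each component's likelihood at the observed value:
  f_A = (1/(3.15·√(2π)))·exp(−(19.9−7.56)²/(2·3.15²)) = 0.126648·exp(-7.67325) = 5.89048e-05
  f_B = (1/(3.13·√(2π)))·exp(−(19.9−28.42)²/(2·3.13²)) = 0.127458·exp(-3.70476) = 0.00313623
Unnormalised posteriors:
  π_A·f_A = 0.77 × 5.89048e-05 = 4.53567e-05
  π_B·f_B = 0.23 × 0.00313623 = 0.000721332
Marginal: 4.53567e-05 + 0.000721332 = 0.000766689
Responsibility of Subgroup B: 0.000721332 / 0.000766689 ≈ 0.9408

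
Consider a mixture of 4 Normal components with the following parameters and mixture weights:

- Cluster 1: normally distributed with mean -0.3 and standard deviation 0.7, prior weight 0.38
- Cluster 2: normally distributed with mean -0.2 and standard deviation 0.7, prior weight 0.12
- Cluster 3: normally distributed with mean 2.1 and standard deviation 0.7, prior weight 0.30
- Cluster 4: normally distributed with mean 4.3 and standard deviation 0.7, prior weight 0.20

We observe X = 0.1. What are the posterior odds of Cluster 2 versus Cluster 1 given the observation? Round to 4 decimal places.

0.3392

Only the two components matter; the odds are (π_i f_i(x)) / (π_j f_j(x)).
Component likelihoods at x = 0.1:
  f_1 = 0.484068
  f_2 = 0.51991
  f_3 = 0.00962014
  f_4 = 8.67983e-09
0.0623892 / 0.183946 ≈ 0.3392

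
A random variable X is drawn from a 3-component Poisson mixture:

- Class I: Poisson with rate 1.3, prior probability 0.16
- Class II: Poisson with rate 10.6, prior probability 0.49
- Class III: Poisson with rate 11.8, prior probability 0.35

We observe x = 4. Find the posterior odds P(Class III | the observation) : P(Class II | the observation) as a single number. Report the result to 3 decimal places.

0.330

Since P(k|x) ∝ w_k f_k(x), the posterior odds are w_i f_i(x) / (w_j f_j(x)).
Poisson probabilities:
  p_I = 0.0324324
  p_II = 0.0131066
  p_III = 0.00606236
Odds = (0.35/0.49) × (0.00606236/0.0131066) = 0.714286 × 0.462542 ≈ 0.330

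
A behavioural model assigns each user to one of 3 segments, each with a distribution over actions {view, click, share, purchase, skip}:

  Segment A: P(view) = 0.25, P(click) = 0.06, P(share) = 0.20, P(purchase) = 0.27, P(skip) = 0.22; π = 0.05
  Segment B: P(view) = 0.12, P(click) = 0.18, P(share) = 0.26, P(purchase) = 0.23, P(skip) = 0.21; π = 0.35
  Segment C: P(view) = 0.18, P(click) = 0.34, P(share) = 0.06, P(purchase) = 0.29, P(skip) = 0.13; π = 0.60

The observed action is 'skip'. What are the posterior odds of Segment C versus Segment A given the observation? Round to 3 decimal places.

7.091

The posterior odds equal the prior odds times the likelihood ratio: (π_i/π_j)·(f_i(x)/f_j(x)).
Categorical probabilities:
  L_A = P(skip | comp) = 0.22
  L_B = P(skip | comp) = 0.21
  L_C = P(skip | comp) = 0.13
Odds = (0.60/0.05) × (0.13/0.22) = 12 × 0.590909 ≈ 7.091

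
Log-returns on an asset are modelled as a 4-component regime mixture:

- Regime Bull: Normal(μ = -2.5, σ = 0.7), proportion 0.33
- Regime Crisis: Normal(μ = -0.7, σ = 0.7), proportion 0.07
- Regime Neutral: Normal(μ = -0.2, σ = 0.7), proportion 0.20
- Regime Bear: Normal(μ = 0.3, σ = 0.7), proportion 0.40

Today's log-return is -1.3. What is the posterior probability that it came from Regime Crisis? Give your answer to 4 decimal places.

0.2287

Posterior ∝ prior × likelihood, so P(k | x) ∝ π_k f_k(x); normalise over all components.
Normal densities:
  L_Bull = (1/(0.7·√(2π)))·exp(−(-1.3−-2.5)²/(2·0.7²)) = 0.569918·exp(-1.46939) = 0.131119
  L_Crisis = (1/(0.7·√(2π)))·exp(−(-1.3−-0.7)²/(2·0.7²)) = 0.569918·exp(-0.36735) = 0.394707
  L_Neutral = (1/(0.7·√(2π)))·exp(−(-1.3−-0.2)²/(2·0.7²)) = 0.569918·exp(-1.23469) = 0.165803
  L_Bear = (1/(0.7·√(2π)))·exp(−(-1.3−0.3)²/(2·0.7²)) = 0.569918·exp(-2.61224) = 0.0418147
Prior × likelihood for each component:
  π_Bull·L_Bull = 0.33 × 0.131119 = 0.0432692
  π_Crisis·L_Crisis = 0.07 × 0.394707 = 0.0276295
  π_Neutral·L_Neutral = 0.20 × 0.165803 = 0.0331605
  π_Bear·L_Bear = 0.40 × 0.0418147 = 0.0167259
Normaliser: 0.0432692 + 0.0276295 + 0.0331605 + 0.0167259 = 0.120785
Responsibility of Regime Crisis: 0.0276295 / 0.120785 ≈ 0.2287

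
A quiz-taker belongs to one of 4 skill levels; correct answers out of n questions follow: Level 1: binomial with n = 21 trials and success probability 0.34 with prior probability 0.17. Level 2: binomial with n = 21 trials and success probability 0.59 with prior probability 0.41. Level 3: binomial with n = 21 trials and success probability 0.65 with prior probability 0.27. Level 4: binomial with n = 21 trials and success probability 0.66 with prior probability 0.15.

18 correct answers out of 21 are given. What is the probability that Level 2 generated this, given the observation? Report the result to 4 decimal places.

P(component k | x) = π_k·f_k(x) / marginal(x), where marginal(x) = Σ_j π_j·f_j(x).
Evaluate each component's likelihood at the observed value:
  f_1 = 1.40963e-06
  f_2 = 0.00687922
  f_3 = 0.0244622
  f_4 = 0.0295175
Multiply by the mixture weights:
  π_1·f_1 = 0.17 × 1.40963e-06 = 2.39636e-07
  π_2·f_2 = 0.41 × 0.00687922 = 0.00282048
  π_3·f_3 = 0.27 × 0.0244622 = 0.0066048
  π_4·f_4 = 0.15 × 0.0295175 = 0.00442762
Marginal: 2.39636e-07 + 0.00282048 + 0.0066048 + 0.00442762 = 0.0138531
So the posterior for Level 2 is 0.00282048 / 0.0138531 ≈ 0.2036.

0.2036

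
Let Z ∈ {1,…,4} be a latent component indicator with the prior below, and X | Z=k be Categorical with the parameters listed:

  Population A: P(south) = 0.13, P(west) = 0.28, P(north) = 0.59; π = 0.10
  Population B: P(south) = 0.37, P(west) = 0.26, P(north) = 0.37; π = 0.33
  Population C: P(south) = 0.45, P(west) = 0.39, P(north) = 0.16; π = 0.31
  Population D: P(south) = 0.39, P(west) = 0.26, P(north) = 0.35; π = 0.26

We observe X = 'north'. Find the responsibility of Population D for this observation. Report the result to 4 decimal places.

Apply Bayes' rule: the posterior for each component is proportional to its prior times its likelihood at x.
Categorical probabilities:
  L_A = 0.59
  L_B = 0.37
  L_C = 0.16
  L_D = 0.35
Weight by the priors:
  π_A·L_A = 0.10 × 0.59 = 0.059
  π_B·L_B = 0.33 × 0.37 = 0.1221
  π_C·L_C = 0.31 × 0.16 = 0.0496
  π_D·L_D = 0.26 × 0.35 = 0.091
Sum: 0.059 + 0.1221 + 0.0496 + 0.091 = 0.3217
P(Population D | x) ≈ 0.2829

0.2829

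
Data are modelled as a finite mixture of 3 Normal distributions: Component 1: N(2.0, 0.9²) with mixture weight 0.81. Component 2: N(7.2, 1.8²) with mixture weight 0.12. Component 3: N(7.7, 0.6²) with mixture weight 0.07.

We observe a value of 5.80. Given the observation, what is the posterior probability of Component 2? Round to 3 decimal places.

0.982

The responsibility of component k is P(Z=k) f_k(x) divided by Σ_j P(Z=j) f_j(x).
Evaluate each component's likelihood at the observed value:
  p_1 = (1/(0.9·√(2π)))·exp(−(5.80−2.0)²/(2·0.9²)) = 0.443269·exp(-8.91358) = 5.96415e-05
  p_2 = (1/(1.8·√(2π)))·exp(−(5.80−7.2)²/(2·1.8²)) = 0.221635·exp(-0.30247) = 0.163786
  p_3 = (1/(0.6·√(2π)))·exp(−(5.80−7.7)²/(2·0.6²)) = 0.664904·exp(-5.01389) = 0.00441829
Multiply by the mixture weights:
  P(Z=1)·p_1 = 0.81 × 5.96415e-05 = 4.83096e-05
  P(Z=2)·p_2 = 0.12 × 0.163786 = 0.0196543
  P(Z=3)·p_3 = 0.07 × 0.00441829 = 0.000309281
Normaliser: 4.83096e-05 + 0.0196543 + 0.000309281 = 0.0200119
P(Component 2 | the observation) = 0.0196543 / 0.0200119 ≈ 0.982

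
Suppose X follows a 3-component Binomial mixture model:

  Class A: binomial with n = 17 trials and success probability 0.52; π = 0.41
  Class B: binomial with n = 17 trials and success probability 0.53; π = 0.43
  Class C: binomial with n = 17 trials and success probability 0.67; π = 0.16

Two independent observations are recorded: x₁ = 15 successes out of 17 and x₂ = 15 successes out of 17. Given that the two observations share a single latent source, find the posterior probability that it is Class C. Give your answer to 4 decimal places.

0.9847

The responsibility of component k is π_k f_k(x) divided by Σ_j π_j f_j(x).
Since both observations come from the same component, the likelihood for component k is f_k(x₁)·f_k(x₂).
  f_A = [0.00172215] × [0.00172215] = 2.96581e-06
  f_B = [0.00219722] × [0.00219722] = 4.82776e-06
  f_C = [0.0364493] × [0.0364493] = 0.00132855
Prior × likelihood for each component:
  π_A·f_A = 0.41 × 2.96581e-06 = 1.21598e-06
  π_B·f_B = 0.43 × 4.82776e-06 = 2.07594e-06
  π_C·f_C = 0.16 × 0.00132855 = 0.000212568
Evidence: 1.21598e-06 + 2.07594e-06 + 0.000212568 = 0.00021586
So the posterior for Class C is 0.000212568 / 0.00021586 ≈ 0.9847.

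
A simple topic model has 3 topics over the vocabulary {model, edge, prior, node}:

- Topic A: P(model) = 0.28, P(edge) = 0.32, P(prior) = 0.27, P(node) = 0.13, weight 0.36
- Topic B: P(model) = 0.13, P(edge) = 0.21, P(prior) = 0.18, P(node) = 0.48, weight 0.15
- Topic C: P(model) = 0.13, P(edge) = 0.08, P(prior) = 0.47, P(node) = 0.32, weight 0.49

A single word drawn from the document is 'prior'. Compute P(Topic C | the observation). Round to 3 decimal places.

By Bayes' theorem, P(k | x) = π_k f_k(x) / Σ_j π_j f_j(x).
Evaluate each component's likelihood at the observed value:
  L_A = 0.27
  L_B = 0.18
  L_C = 0.47
Unnormalised posteriors:
  π_A·L_A = 0.36 × 0.27 = 0.0972
  π_B·L_B = 0.15 × 0.18 = 0.027
  π_C·L_C = 0.49 × 0.47 = 0.2303
Normaliser: 0.0972 + 0.027 + 0.2303 = 0.3545
Responsibility of Topic C: 0.2303 / 0.3545 ≈ 0.650

0.650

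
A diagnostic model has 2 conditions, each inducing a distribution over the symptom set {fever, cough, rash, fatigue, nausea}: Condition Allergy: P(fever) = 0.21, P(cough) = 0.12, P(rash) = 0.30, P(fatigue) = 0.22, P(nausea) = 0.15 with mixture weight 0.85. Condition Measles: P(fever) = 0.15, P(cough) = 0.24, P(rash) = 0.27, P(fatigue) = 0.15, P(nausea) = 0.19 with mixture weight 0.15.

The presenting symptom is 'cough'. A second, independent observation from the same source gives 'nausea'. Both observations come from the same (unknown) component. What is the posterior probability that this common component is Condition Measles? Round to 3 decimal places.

P(component k | x) = π_k·f_k(x) / marginal(x), where marginal(x) = Σ_j π_j·f_j(x).
Since both observations come from the same component, the likelihood for component k is f_k(x₁)·f_k(x₂).
  f_Allergy = [P(cough | comp) = 0.12] × [0.15] = 0.018
  f_Measles = [P(cough | comp) = 0.24] × [0.19] = 0.0456
Prior × likelihood for each component:
  π_Allergy·f_Allergy = 0.85 × 0.018 = 0.0153
  π_Measles·f_Measles = 0.15 × 0.0456 = 0.00684
Marginal: 0.0153 + 0.00684 = 0.02214
P(Condition Measles | x) ≈ 0.309

0.309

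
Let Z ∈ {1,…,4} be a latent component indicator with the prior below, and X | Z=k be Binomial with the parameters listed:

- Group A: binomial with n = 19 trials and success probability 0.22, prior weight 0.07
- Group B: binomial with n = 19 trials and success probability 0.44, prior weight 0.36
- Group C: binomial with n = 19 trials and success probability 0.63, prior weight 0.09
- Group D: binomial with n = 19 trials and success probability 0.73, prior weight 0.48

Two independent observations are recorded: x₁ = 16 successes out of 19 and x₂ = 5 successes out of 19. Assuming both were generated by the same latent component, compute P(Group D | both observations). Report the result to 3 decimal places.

Apply Bayes' rule: the posterior for each component is proportional to its prior times its likelihood at x.
Since both observations come from the same component, the likelihood for component k is f_k(x₁)·f_k(x₂).
  L_A = [1.38475e-08] × [0.184903] = 2.56043e-09
  L_B = [0.000335839] × [0.0572006] = 1.92102e-05
  L_C = [0.0302258] × [0.00104] = 3.14347e-05
  L_D = [0.124045] × [2.63762e-05] = 3.27185e-06
Weight by the priors:
  P(Z=A)·L_A = 0.07 × 2.56043e-09 = 1.7923e-10
  P(Z=B)·L_B = 0.36 × 1.92102e-05 = 6.91567e-06
  P(Z=C)·L_C = 0.09 × 3.14347e-05 = 2.82913e-06
  P(Z=D)·L_D = 0.48 × 3.27185e-06 = 1.57049e-06
Evidence: 1.7923e-10 + 6.91567e-06 + 2.82913e-06 + 1.57049e-06 = 1.13155e-05
So the posterior for Group D is 1.57049e-06 / 1.13155e-05 ≈ 0.139.

0.139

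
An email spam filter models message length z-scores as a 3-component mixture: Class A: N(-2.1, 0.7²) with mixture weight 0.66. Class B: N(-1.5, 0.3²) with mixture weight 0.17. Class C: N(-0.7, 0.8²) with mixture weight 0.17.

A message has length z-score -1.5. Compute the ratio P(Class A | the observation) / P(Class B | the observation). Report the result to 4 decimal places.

1.1523

Only the two components matter; the odds are (w_i f_i(x)) / (w_j f_j(x)).
Component likelihoods at x = -1.5:
  L_A = (1/(0.7·√(2π)))·exp(−(-1.5−-2.1)²/(2·0.7²)) = 0.569918·exp(-0.36735) = 0.394707
  L_B = (1/(0.3·√(2π)))·exp(−(-1.5−-1.5)²/(2·0.3²)) = 1.329808·exp(-0.00000) = 1.32981
  L_C = (1/(0.8·√(2π)))·exp(−(-1.5−-0.7)²/(2·0.8²)) = 0.498678·exp(-0.50000) = 0.302463
0.260507 / 0.226067 ≈ 1.1523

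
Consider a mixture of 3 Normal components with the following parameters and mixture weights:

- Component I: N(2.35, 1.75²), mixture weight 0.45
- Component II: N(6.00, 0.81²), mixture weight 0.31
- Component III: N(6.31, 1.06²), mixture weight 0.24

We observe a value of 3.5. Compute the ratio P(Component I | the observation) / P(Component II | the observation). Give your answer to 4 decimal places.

63.3968

Only the two components matter; the odds are (P(Z=i) f_i(x)) / (P(Z=j) f_j(x)).
Evaluate each component's likelihood at the observed value:
  f_I = (1/(1.75·√(2π)))·exp(−(3.5−2.35)²/(2·1.75²)) = 0.227967·exp(-0.21592) = 0.183696
  f_II = (1/(0.81·√(2π)))·exp(−(3.5−6.00)²/(2·0.81²)) = 0.492521·exp(-4.76299) = 0.00420614
  f_III = (1/(1.06·√(2π)))·exp(−(3.5−6.31)²/(2·1.06²)) = 0.376361·exp(-3.51375) = 0.0112099
Odds = (0.45/0.31) × (0.183696/0.00420614) = 1.45161 × 43.6734 ≈ 63.3968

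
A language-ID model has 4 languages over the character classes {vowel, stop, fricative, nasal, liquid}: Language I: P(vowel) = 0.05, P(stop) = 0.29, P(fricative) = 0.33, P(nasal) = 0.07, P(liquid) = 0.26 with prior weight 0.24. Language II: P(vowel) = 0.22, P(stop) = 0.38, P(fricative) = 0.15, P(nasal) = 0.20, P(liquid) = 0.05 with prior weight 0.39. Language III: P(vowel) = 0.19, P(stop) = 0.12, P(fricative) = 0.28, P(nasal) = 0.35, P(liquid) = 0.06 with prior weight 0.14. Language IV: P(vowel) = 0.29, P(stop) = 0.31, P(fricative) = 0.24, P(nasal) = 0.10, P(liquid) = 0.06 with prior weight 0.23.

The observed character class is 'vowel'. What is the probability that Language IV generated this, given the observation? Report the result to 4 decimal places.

P(component k | x) = π_k·f_k(x) / marginal(x), where marginal(x) = Σ_j π_j·f_j(x).
Evaluate each component's likelihood at the observed value:
  p_I = P(vowel | comp) = 0.05
  p_II = P(vowel | comp) = 0.22
  p_III = P(vowel | comp) = 0.19
  p_IV = P(vowel | comp) = 0.29
Unnormalised posteriors:
  π_I·p_I = 0.24 × 0.05 = 0.012
  π_II·p_II = 0.39 × 0.22 = 0.0858
  π_III·p_III = 0.14 × 0.19 = 0.0266
  π_IV·p_IV = 0.23 × 0.29 = 0.0667
Evidence: 0.012 + 0.0858 + 0.0266 + 0.0667 = 0.1911
P(Language IV | data) = 0.0667 / 0.1911 ≈ 0.3490

0.3490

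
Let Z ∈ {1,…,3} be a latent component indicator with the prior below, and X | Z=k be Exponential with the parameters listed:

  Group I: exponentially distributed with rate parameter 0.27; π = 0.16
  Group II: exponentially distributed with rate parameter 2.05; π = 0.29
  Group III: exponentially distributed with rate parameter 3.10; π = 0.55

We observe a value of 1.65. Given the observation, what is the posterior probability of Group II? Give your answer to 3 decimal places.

0.348

The responsibility of component k is π_k f_k(x) divided by Σ_j π_j f_j(x).
Component likelihoods at x = 1.65:
  f_I = 0.172936
  f_II = 0.069623
  f_III = 0.0186185
Prior × likelihood for each component:
  π_I·f_I = 0.16 × 0.172936 = 0.0276698
  π_II·f_II = 0.29 × 0.069623 = 0.0201907
  π_III·f_III = 0.55 × 0.0186185 = 0.0102402
Marginal: 0.0276698 + 0.0201907 + 0.0102402 = 0.0581006
Responsibility of Group II: 0.0201907 / 0.0581006 ≈ 0.348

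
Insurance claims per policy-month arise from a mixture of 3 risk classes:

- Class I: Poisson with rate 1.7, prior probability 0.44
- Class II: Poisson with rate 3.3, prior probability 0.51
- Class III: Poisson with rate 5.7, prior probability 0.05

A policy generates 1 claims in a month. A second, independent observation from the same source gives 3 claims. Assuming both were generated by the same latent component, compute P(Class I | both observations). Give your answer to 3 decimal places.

0.597

Posterior ∝ prior × likelihood, so P(k | x) ∝ P(Z=k) f_k(x); normalise over all components.
Since both observations come from the same component, the likelihood for component k is f_k(x₁)·f_k(x₂).
  p_I = [e^(−1.7)·1.7^1/1! = 0.310562] × [0.149587] = 0.0464561
  p_II = [e^(−3.3)·3.3^1/1! = 0.121714] × [0.220912] = 0.0268882
  p_III = [e^(−5.7)·5.7^1/1! = 0.019072] × [0.103275] = 0.00196966
Weight by the priors:
  P(Z=I)·p_I = 0.44 × 0.0464561 = 0.0204407
  P(Z=II)·p_II = 0.51 × 0.0268882 = 0.013713
  P(Z=III)·p_III = 0.05 × 0.00196966 = 9.8483e-05
Evidence: 0.0204407 + 0.013713 + 9.8483e-05 = 0.0342521
P(Class I | x) = 0.0204407 / 0.0342521 ≈ 0.597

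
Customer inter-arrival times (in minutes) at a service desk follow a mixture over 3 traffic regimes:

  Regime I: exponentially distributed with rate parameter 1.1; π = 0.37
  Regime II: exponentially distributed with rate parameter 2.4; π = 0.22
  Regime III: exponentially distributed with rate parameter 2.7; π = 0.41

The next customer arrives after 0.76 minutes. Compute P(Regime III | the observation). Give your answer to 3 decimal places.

Apply Bayes' rule: the posterior for each component is proportional to its prior times its likelihood at x.
Evaluate each component's likelihood at the observed value:
  L_I = 1.1·e^(−1.1·0.76) = 1.1·e^(−0.8360) = 0.476785
  L_II = 2.4·e^(−2.4·0.76) = 2.4·e^(−1.8240) = 0.387309
  L_III = 2.7·e^(−2.7·0.76) = 2.7·e^(−2.0520) = 0.34689
Unnormalised posteriors:
  w_I·L_I = 0.37 × 0.476785 = 0.17641
  w_II·L_II = 0.22 × 0.387309 = 0.0852081
  w_III·L_III = 0.41 × 0.34689 = 0.142225
Normaliser: 0.17641 + 0.0852081 + 0.142225 = 0.403843
Responsibility of Regime III: 0.142225 / 0.403843 ≈ 0.352

0.352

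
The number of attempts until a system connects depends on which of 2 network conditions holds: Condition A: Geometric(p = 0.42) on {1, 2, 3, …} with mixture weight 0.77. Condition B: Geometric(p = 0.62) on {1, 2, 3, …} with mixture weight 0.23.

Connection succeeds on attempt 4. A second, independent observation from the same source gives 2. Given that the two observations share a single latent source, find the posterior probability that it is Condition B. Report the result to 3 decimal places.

By Bayes' theorem, P(k | x) = π_k f_k(x) / Σ_j π_j f_j(x).
Since both observations come from the same component, the likelihood for component k is f_k(x₁)·f_k(x₂).
  L_A = [0.081947] × [0.2436] = 0.0199623
  L_B = [0.0340206] × [0.2356] = 0.00801526
Weight by the priors:
  π_A·L_A = 0.77 × 0.0199623 = 0.015371
  π_B·L_B = 0.23 × 0.00801526 = 0.00184351
Marginal: 0.015371 + 0.00184351 = 0.0172145
So the posterior for Condition B is 0.00184351 / 0.0172145 ≈ 0.107.

0.107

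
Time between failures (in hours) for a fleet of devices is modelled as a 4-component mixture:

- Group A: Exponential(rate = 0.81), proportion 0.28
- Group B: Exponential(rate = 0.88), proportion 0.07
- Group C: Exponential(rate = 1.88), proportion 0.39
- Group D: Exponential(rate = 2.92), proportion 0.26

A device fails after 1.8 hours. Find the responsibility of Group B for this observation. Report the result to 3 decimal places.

By Bayes' theorem, P(k | x) = P(Z=k) f_k(x) / Σ_j P(Z=j) f_j(x).
Component likelihoods at x = 1.8 hours:
  L_A = 0.81·e^(−0.81·1.8) = 0.81·e^(−1.4580) = 0.188488
  L_B = 0.88·e^(−0.88·1.8) = 0.88·e^(−1.5840) = 0.180535
  L_C = 1.88·e^(−1.88·1.8) = 1.88·e^(−3.3840) = 0.0637537
  L_D = 2.92·e^(−2.92·1.8) = 2.92·e^(−5.2560) = 0.0152311
Unnormalised posteriors:
  P(Z=A)·L_A = 0.28 × 0.188488 = 0.0527766
  P(Z=B)·L_B = 0.07 × 0.180535 = 0.0126374
  P(Z=C)·L_C = 0.39 × 0.0637537 = 0.0248639
  P(Z=D)·L_D = 0.26 × 0.0152311 = 0.00396008
Normaliser: 0.0527766 + 0.0126374 + 0.0248639 + 0.00396008 = 0.0942381
So the posterior for Group B is 0.0126374 / 0.0942381 ≈ 0.134.

0.134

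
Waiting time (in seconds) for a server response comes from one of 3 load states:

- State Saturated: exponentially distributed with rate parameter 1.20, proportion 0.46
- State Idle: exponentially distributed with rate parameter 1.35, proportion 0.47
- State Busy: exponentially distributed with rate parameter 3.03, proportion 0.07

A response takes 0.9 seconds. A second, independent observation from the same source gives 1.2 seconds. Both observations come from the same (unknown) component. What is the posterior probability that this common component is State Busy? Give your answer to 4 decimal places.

0.0106

Posterior ∝ prior × likelihood, so P(k | x) ∝ π_k f_k(x); normalise over all components.
Since both observations come from the same component, the likelihood for component k is f_k(x₁)·f_k(x₂).
  L_Saturated = [1.20·e^(−1.20·0.9) = 1.20·e^(−1.0800) = 0.407515] × [0.284313] = 0.115862
  L_Idle = [1.35·e^(−1.35·0.9) = 1.35·e^(−1.2150) = 0.400559] × [0.267163] = 0.107015
  L_Busy = [3.03·e^(−3.03·0.9) = 3.03·e^(−2.7270) = 0.198208] × [0.0798634] = 0.0158296
Weight by the priors:
  π_Saturated·L_Saturated = 0.46 × 0.115862 = 0.0532964
  π_Idle·L_Idle = 0.47 × 0.107015 = 0.0502968
  π_Busy·L_Busy = 0.07 × 0.0158296 = 0.00110807
Marginal: 0.0532964 + 0.0502968 + 0.00110807 = 0.104701
P(State Busy | x) ≈ 0.0106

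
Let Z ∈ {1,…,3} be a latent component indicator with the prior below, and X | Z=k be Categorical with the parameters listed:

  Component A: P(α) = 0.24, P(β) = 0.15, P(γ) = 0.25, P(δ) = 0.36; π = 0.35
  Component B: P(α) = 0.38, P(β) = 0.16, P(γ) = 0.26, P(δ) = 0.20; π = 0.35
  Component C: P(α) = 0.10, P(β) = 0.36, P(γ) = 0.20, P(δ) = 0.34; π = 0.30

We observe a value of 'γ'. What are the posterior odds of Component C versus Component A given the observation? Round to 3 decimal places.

The posterior odds equal the prior odds times the likelihood ratio: (w_i/w_j)·(f_i(x)/f_j(x)).
Component likelihoods at x = 'γ':
  f_A = 0.25
  f_B = 0.26
  f_C = 0.2
Posterior odds = (w_C·f_C) / (w_A·f_A) = (0.30·0.2) / (0.35·0.25) = 0.06 / 0.0875 ≈ 0.686

0.686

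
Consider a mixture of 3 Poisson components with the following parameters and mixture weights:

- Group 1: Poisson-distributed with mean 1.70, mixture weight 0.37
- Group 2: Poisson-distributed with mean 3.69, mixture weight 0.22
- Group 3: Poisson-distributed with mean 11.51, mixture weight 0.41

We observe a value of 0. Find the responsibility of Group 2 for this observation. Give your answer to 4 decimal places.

Apply Bayes' rule: the posterior for each component is proportional to its prior times its likelihood at x.
Evaluate each component's likelihood at the observed value:
  L_1 = 0.182684
  L_2 = 0.024972
  L_3 = 1.00293e-05
Unnormalised posteriors:
  P(Z=1)·L_1 = 0.37 × 0.182684 = 0.0675929
  P(Z=2)·L_2 = 0.22 × 0.024972 = 0.00549384
  P(Z=3)·L_3 = 0.41 × 1.00293e-05 = 4.11201e-06
Normaliser: 0.0675929 + 0.00549384 + 4.11201e-06 = 0.0730909
P(Group 2 | x) ≈ 0.0752

0.0752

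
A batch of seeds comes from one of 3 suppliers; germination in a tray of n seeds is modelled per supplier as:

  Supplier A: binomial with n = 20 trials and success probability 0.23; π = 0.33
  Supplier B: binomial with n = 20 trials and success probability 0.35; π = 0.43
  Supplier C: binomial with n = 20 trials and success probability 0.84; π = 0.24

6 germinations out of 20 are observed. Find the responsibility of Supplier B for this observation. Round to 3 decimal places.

0.602

P(component k | x) = w_k·f_k(x) / marginal(x), where marginal(x) = Σ_j w_j·f_j(x).
Evaluate each component's likelihood at the observed value:
  L_A = C(20,6)·0.23^6·0.77^14 = 38760·0.000148036·0.0257555 = 0.147782
  L_B = C(20,6)·0.35^6·0.65^14 = 38760·0.00183827·0.00240318 = 0.17123
  L_C = C(20,6)·0.84^6·0.16^14 = 38760·0.351298·7.20576e-12 = 9.81159e-08
Unnormalised posteriors:
  w_A·L_A = 0.33 × 0.147782 = 0.048768
  w_B·L_B = 0.43 × 0.17123 = 0.0736288
  w_C·L_C = 0.24 × 9.81159e-08 = 2.35478e-08
Normaliser: 0.048768 + 0.0736288 + 2.35478e-08 = 0.122397
Responsibility of Supplier B: 0.0736288 / 0.122397 ≈ 0.602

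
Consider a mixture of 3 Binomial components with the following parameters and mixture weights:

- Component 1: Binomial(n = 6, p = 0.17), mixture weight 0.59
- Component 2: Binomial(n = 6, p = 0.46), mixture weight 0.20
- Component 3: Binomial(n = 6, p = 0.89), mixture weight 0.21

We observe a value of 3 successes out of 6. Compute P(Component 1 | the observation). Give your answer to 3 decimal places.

Apply Bayes' rule: the posterior for each component is proportional to its prior times its likelihood at x.
Binomial probabilities:
  L_1 = C(6,3)·0.17^3·0.83^3 = 20·0.004913·0.571787 = 0.0561838
  L_2 = C(6,3)·0.46^3·0.54^3 = 20·0.097336·0.157464 = 0.306538
  L_3 = C(6,3)·0.89^3·0.11^3 = 20·0.704969·0.001331 = 0.0187663
Weight by the priors:
  P(Z=1)·L_1 = 0.59 × 0.0561838 = 0.0331484
  P(Z=2)·L_2 = 0.20 × 0.306538 = 0.0613077
  P(Z=3)·L_3 = 0.21 × 0.0187663 = 0.00394092
Sum: 0.0331484 + 0.0613077 + 0.00394092 = 0.098397
Responsibility of Component 1: 0.0331484 / 0.098397 ≈ 0.337

0.337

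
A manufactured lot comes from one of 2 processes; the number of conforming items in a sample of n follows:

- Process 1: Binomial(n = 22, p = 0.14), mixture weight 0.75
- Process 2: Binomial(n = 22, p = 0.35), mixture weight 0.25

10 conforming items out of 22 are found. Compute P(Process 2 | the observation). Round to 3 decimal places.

Apply Bayes' rule: the posterior for each component is proportional to its prior times its likelihood at x.
Binomial probabilities:
  f_1 = 0.000306146
  f_2 = 0.101463
Multiply by the mixture weights:
  π_1·f_1 = 0.75 × 0.000306146 = 0.000229609
  π_2·f_2 = 0.25 × 0.101463 = 0.0253657
Normaliser: 0.000229609 + 0.0253657 = 0.0255953
Responsibility of Process 2: 0.0253657 / 0.0255953 ≈ 0.991

0.991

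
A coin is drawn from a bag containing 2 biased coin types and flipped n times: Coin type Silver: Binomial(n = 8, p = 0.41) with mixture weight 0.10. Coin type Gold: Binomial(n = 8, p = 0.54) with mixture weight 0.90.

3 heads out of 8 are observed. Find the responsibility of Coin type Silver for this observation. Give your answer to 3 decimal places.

Apply Bayes' rule: the posterior for each component is proportional to its prior times its likelihood at x.
Component likelihoods at x = 3 heads out of 8:
  f_Silver = 0.27593
  f_Gold = 0.181618
Prior × likelihood for each component:
  π_Silver·f_Silver = 0.10 × 0.27593 = 0.027593
  π_Gold·f_Gold = 0.90 × 0.181618 = 0.163456
Normaliser: 0.027593 + 0.163456 = 0.191049
So the posterior for Coin type Silver is 0.027593 / 0.191049 ≈ 0.144.

0.144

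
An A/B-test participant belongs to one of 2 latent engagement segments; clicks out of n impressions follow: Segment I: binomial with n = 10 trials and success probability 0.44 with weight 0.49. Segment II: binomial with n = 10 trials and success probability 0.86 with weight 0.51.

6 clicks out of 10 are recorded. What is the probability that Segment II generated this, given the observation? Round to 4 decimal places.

The responsibility of component k is w_k f_k(x) divided by Σ_j w_j f_j(x).
Evaluate each component's likelihood at the observed value:
  p_I = C(10,6)·0.44^6·0.56^4 = 210·0.00725631·0.098345 = 0.149861
  p_II = C(10,6)·0.86^6·0.14^4 = 210·0.404567·0.00038416 = 0.0326379
Unnormalised posteriors:
  w_I·p_I = 0.49 × 0.149861 = 0.0734317
  w_II·p_II = 0.51 × 0.0326379 = 0.0166453
Normaliser: 0.0734317 + 0.0166453 = 0.090077
P(Segment II | the observation) ≈ 0.1848

0.1848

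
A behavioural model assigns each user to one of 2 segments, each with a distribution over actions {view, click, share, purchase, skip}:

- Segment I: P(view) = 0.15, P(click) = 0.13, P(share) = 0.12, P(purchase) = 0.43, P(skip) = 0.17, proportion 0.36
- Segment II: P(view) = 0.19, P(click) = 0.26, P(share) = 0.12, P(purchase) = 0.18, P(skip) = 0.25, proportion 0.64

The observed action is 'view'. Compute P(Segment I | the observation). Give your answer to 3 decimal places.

Apply Bayes' rule: the posterior for each component is proportional to its prior times its likelihood at x.
Evaluate each component's likelihood at the observed value:
  L_I = P(view | comp) = 0.15
  L_II = P(view | comp) = 0.19
Prior × likelihood for each component:
  P(Z=I)·L_I = 0.36 × 0.15 = 0.054
  P(Z=II)·L_II = 0.64 × 0.19 = 0.1216
Denominator: 0.054 + 0.1216 = 0.1756
P(Segment I | x) = 0.054 / 0.1756 ≈ 0.308

0.308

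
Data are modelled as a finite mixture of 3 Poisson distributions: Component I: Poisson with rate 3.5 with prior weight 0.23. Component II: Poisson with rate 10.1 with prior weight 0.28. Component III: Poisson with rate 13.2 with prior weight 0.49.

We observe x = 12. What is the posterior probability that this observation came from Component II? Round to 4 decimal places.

The responsibility of component k is π_k f_k(x) divided by Σ_j π_j f_j(x).
Component likelihoods at x = 12:
  L_I = e^(−3.5)·3.5^12/12! = 0.000213034
  L_II = e^(−10.1)·10.1^12/12! = 0.0966374
  L_III = e^(−13.2)·13.2^12/12! = 0.108109
Weight by the priors:
  π_I·L_I = 0.23 × 0.000213034 = 4.89978e-05
  π_II·L_II = 0.28 × 0.0966374 = 0.0270585
  π_III·L_III = 0.49 × 0.108109 = 0.0529736
Normaliser: 4.89978e-05 + 0.0270585 + 0.0529736 = 0.080081
So the posterior for Component II is 0.0270585 / 0.080081 ≈ 0.3379.

0.3379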